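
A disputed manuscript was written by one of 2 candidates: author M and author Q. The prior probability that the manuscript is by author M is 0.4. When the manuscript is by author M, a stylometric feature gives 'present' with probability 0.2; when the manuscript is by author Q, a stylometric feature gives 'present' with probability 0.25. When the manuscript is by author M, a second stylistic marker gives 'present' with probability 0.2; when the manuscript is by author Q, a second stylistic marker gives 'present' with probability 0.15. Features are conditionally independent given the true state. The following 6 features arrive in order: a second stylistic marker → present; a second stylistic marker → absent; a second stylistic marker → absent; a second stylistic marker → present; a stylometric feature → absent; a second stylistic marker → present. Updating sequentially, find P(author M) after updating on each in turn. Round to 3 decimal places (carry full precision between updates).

After a second stylistic marker='present': P(author M) = 0.2·0.4000 / (0.2·0.4000 + 0.15·0.6000) ≈ 0.4706
After a second stylistic marker='absent': P(author M) = 0.8·0.4706 / (0.8·0.4706 + 0.85·0.5294) ≈ 0.4555
After a second stylistic marker='absent': P(author M) = 0.8·0.4555 / (0.8·0.4555 + 0.85·0.5445) ≈ 0.4405
After a second stylistic marker='present': P(author M) = 0.2·0.4405 / (0.2·0.4405 + 0.15·0.5595) ≈ 0.5122
After a stylometric feature='absent': P(author M) = 0.8·0.5122 / (0.8·0.5122 + 0.75·0.4878) ≈ 0.5283
After a second stylistic marker='present': P(author M) = 0.2·0.5283 / (0.2·0.5283 + 0.15·0.4717) ≈ 0.5989

0.599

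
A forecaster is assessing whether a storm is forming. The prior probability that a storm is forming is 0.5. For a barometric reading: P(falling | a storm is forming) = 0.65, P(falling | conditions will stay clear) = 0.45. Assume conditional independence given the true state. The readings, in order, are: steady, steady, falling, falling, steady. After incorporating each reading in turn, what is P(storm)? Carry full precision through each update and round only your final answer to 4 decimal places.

0.3497

After 'steady': P(storm) = 0.35·0.5000 / (0.35·0.5000 + 0.55·0.5000) ≈ 0.3889
After 'steady': P(storm) = 0.35·0.3889 / (0.35·0.3889 + 0.55·0.6111) ≈ 0.2882
After 'falling': P(storm) = 0.65·0.2882 / (0.65·0.2882 + 0.45·0.7118) ≈ 0.3691
After 'falling': P(storm) = 0.65·0.3691 / (0.65·0.3691 + 0.45·0.6309) ≈ 0.4580
After 'steady': P(storm) = 0.35·0.4580 / (0.35·0.4580 + 0.55·0.5420) ≈ 0.3497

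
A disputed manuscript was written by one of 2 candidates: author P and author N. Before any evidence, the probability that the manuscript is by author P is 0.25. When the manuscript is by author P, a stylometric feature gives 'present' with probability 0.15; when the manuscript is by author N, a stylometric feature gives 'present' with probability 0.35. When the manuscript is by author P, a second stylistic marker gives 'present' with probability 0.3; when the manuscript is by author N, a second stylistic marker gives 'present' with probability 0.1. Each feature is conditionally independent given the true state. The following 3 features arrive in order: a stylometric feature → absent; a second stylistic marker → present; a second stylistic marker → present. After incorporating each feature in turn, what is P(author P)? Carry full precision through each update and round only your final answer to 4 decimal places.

Each posterior becomes the prior for the next update.
After a stylometric feature='absent': P(author P) = 0.85·0.2500 / (0.85·0.2500 + 0.65·0.7500) ≈ 0.3036
After a second stylistic marker='present': P(author P) = 0.3·0.3036 / (0.3·0.3036 + 0.1·0.6964) ≈ 0.5667
After a second stylistic marker='present': P(author P) = 0.3·0.5667 / (0.3·0.5667 + 0.1·0.4333) ≈ 0.7969

0.7969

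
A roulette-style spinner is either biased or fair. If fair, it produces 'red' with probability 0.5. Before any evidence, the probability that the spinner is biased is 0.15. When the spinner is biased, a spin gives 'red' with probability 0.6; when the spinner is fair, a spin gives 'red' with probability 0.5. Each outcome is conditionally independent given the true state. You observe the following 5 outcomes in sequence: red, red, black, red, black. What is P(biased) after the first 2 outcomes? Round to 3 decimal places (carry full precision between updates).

After 'red': P(biased) = 0.6·0.1500 / (0.6·0.1500 + 0.5·0.8500) ≈ 0.1748
After 'red': P(biased) = 0.6·0.1748 / (0.6·0.1748 + 0.5·0.8252) ≈ 0.2026

0.203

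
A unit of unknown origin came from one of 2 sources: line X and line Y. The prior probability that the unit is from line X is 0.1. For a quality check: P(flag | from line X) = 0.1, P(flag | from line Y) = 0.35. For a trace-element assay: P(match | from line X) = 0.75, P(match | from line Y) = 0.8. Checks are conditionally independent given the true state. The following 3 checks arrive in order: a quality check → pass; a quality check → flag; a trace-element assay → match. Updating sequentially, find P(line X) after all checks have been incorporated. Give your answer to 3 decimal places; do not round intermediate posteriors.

After a quality check='pass': P(line X) = 0.9·0.1000 / (0.9·0.1000 + 0.65·0.9000) ≈ 0.1333
After a quality check='flag': P(line X) = 0.1·0.1333 / (0.1·0.1333 + 0.35·0.8667) ≈ 0.0421
After a trace-element assay='match': P(line X) = 0.75·0.0421 / (0.75·0.0421 + 0.8·0.9579) ≈ 0.0396

0.040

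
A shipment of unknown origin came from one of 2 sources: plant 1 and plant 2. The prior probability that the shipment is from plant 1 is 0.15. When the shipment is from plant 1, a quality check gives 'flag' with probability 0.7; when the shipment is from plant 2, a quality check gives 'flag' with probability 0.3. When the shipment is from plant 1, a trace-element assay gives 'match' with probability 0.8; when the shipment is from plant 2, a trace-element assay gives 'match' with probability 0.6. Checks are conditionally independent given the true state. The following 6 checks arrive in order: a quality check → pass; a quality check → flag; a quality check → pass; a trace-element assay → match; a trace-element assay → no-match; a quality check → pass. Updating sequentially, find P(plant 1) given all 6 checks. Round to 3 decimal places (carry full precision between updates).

0.021

Each posterior becomes the prior for the next update.
After a quality check='pass': P(plant 1) = 0.3·0.1500 / (0.3·0.1500 + 0.7·0.8500) ≈ 0.0703
After a quality check='flag': P(plant 1) = 0.7·0.0703 / (0.7·0.0703 + 0.3·0.9297) ≈ 0.1500
After a quality check='pass': P(plant 1) = 0.3·0.1500 / (0.3·0.1500 + 0.7·0.8500) ≈ 0.0703
After a trace-element assay='match': P(plant 1) = 0.8·0.0703 / (0.8·0.0703 + 0.6·0.9297) ≈ 0.0916
After a trace-element assay='no-match': P(plant 1) = 0.2·0.0916 / (0.2·0.0916 + 0.4·0.9084) ≈ 0.0480
After a quality check='pass': P(plant 1) = 0.3·0.0480 / (0.3·0.0480 + 0.7·0.9520) ≈ 0.0212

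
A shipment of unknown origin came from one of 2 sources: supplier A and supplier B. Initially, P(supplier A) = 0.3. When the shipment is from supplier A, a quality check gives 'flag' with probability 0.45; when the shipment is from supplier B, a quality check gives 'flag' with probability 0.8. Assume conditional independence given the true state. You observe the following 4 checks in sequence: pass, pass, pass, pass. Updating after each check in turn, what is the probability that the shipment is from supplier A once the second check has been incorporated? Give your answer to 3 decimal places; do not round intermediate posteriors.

After 'pass': P(supplier A) = 0.55·0.3000 / (0.55·0.3000 + 0.2·0.7000) ≈ 0.5410
After 'pass': P(supplier A) = 0.55·0.5410 / (0.55·0.5410 + 0.2·0.4590) ≈ 0.7642

0.764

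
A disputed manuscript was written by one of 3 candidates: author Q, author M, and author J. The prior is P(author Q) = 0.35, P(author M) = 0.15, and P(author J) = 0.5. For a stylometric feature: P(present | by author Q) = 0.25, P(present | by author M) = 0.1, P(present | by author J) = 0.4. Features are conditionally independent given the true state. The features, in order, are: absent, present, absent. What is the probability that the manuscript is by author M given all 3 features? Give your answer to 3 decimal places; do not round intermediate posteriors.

0.091

After 'absent': normaliser = 0.75·0.3500 + 0.9·0.1500 + 0.6·0.5000; P(author Q) ≈ 0.3763, P(author M) ≈ 0.1935, P(author J) ≈ 0.4301
After 'present': normaliser = 0.25·0.3763 + 0.1·0.1935 + 0.4·0.4301; P(author Q) ≈ 0.3296, P(author M) ≈ 0.0678, P(author J) ≈ 0.6026
After 'absent': normaliser = 0.75·0.3296 + 0.9·0.0678 + 0.6·0.6026; P(author Q) ≈ 0.3690, P(author M) ≈ 0.0911, P(author J) ≈ 0.5399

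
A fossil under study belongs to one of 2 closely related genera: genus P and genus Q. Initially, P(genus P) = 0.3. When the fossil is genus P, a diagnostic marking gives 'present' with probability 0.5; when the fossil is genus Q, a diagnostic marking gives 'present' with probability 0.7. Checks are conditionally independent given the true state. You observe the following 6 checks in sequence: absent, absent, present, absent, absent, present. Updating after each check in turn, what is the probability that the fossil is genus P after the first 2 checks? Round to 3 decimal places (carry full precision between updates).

After 'absent': P(genus P) = 0.5·0.3000 / (0.5·0.3000 + 0.3·0.7000) ≈ 0.4167
After 'absent': P(genus P) = 0.5·0.4167 / (0.5·0.4167 + 0.3·0.5833) ≈ 0.5435

0.543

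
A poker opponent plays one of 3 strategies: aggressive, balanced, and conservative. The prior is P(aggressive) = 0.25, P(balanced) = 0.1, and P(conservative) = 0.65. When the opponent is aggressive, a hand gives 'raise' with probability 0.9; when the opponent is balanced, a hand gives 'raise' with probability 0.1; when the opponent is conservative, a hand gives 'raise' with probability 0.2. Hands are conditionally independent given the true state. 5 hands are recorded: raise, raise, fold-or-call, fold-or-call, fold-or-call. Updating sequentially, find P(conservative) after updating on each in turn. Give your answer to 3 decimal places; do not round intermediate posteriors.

After 'raise': normaliser = 0.9·0.2500 + 0.1·0.1000 + 0.2·0.6500; P(aggressive) ≈ 0.6164, P(balanced) ≈ 0.0274, P(conservative) ≈ 0.3562
After 'raise': normaliser = 0.9·0.6164 + 0.1·0.0274 + 0.2·0.3562; P(aggressive) ≈ 0.8824, P(balanced) ≈ 0.0044, P(conservative) ≈ 0.1133
After 'fold-or-call': normaliser = 0.1·0.8824 + 0.9·0.0044 + 0.8·0.1133; P(aggressive) ≈ 0.4827, P(balanced) ≈ 0.0215, P(conservative) ≈ 0.4958
After 'fold-or-call': normaliser = 0.1·0.4827 + 0.9·0.0215 + 0.8·0.4958; P(aggressive) ≈ 0.1040, P(balanced) ≈ 0.0416, P(conservative) ≈ 0.8544
After 'fold-or-call': normaliser = 0.1·0.1040 + 0.9·0.0416 + 0.8·0.8544; P(aggressive) ≈ 0.0142, P(balanced) ≈ 0.0512, P(conservative) ≈ 0.9346

0.935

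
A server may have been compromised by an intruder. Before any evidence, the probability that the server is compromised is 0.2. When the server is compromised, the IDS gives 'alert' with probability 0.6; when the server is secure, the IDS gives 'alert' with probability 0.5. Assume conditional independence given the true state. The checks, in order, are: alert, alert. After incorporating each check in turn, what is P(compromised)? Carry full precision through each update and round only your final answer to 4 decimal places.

Apply Bayes' rule sequentially, carrying P(compromised) forward.
After 'alert': P(compromised) = 0.6·0.2000 / (0.6·0.2000 + 0.5·0.8000) ≈ 0.2308
After 'alert': P(compromised) = 0.6·0.2308 / (0.6·0.2308 + 0.5·0.7692) ≈ 0.2647

0.2647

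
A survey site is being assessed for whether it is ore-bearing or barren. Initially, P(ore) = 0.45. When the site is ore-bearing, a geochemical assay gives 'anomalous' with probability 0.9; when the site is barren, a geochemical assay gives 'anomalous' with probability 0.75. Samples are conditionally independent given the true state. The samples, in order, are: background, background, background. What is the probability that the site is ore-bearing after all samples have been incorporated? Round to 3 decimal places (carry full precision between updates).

After 'background': P(ore) = 0.1·0.4500 / (0.1·0.4500 + 0.25·0.5500) ≈ 0.2466
After 'background': P(ore) = 0.1·0.2466 / (0.1·0.2466 + 0.25·0.7534) ≈ 0.1158
After 'background': P(ore) = 0.1·0.1158 / (0.1·0.1158 + 0.25·0.8842) ≈ 0.0498

0.050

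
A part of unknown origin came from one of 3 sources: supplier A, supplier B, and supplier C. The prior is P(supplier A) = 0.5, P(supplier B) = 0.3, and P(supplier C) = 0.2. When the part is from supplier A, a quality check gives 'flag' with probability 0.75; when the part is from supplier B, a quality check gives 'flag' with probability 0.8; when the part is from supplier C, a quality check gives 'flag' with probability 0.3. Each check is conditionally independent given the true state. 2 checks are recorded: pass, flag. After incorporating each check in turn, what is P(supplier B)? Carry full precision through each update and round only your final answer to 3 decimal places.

Each posterior becomes the prior for the next update.
After 'pass': normaliser = 0.25·0.5000 + 0.2·0.3000 + 0.7·0.2000; P(supplier A) ≈ 0.3846, P(supplier B) ≈ 0.1846, P(supplier C) ≈ 0.4308
After 'flag': normaliser = 0.75·0.3846 + 0.8·0.1846 + 0.3·0.4308; P(supplier A) ≈ 0.5102, P(supplier B) ≈ 0.2612, P(supplier C) ≈ 0.2286

0.261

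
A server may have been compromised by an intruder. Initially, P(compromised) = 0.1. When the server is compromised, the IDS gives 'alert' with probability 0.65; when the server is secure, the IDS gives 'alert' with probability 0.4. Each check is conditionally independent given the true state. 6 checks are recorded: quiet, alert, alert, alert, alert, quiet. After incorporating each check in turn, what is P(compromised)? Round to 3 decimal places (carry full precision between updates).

After 'quiet': P(compromised) = 0.35·0.1000 / (0.35·0.1000 + 0.6·0.9000) ≈ 0.0609
After 'alert': P(compromised) = 0.65·0.0609 / (0.65·0.0609 + 0.4·0.9391) ≈ 0.0953
After 'alert': P(compromised) = 0.65·0.0953 / (0.65·0.0953 + 0.4·0.9047) ≈ 0.1461
After 'alert': P(compromised) = 0.65·0.1461 / (0.65·0.1461 + 0.4·0.8539) ≈ 0.2176
After 'alert': P(compromised) = 0.65·0.2176 / (0.65·0.2176 + 0.4·0.7824) ≈ 0.3113
After 'quiet': P(compromised) = 0.35·0.3113 / (0.35·0.3113 + 0.6·0.6887) ≈ 0.2086

0.209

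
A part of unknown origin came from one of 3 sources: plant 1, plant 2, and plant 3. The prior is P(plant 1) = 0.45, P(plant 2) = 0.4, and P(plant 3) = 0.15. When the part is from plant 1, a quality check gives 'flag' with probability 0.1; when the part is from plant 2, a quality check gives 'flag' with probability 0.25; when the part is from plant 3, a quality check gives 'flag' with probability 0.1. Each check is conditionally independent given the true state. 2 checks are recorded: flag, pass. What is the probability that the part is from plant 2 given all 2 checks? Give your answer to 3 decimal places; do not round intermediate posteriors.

After 'flag': normaliser = 0.1·0.4500 + 0.25·0.4000 + 0.1·0.1500; P(plant 1) ≈ 0.2812, P(plant 2) ≈ 0.6250, P(plant 3) ≈ 0.0938
After 'pass': normaliser = 0.9·0.2812 + 0.75·0.6250 + 0.9·0.0938; P(plant 1) ≈ 0.3140, P(plant 2) ≈ 0.5814, P(plant 3) ≈ 0.1047

0.581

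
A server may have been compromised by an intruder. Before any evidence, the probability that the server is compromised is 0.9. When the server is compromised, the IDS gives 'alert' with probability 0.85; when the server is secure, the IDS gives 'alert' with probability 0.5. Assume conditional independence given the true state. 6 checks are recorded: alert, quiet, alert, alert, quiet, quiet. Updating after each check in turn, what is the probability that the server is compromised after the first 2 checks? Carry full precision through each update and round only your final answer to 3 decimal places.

0.821

Apply Bayes' rule sequentially, carrying P(compromised) forward.
After 'alert': P(compromised) = 0.85·0.9000 / (0.85·0.9000 + 0.5·0.1000) ≈ 0.9387
After 'quiet': P(compromised) = 0.15·0.9387 / (0.15·0.9387 + 0.5·0.0613) ≈ 0.8211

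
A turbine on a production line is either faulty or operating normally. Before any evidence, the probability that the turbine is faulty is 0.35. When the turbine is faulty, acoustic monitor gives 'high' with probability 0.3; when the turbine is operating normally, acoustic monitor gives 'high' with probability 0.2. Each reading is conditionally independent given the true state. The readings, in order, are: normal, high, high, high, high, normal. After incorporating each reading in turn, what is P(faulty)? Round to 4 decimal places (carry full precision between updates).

After 'normal': P(faulty) = 0.7·0.3500 / (0.7·0.3500 + 0.8·0.6500) ≈ 0.3203
After 'high': P(faulty) = 0.3·0.3203 / (0.3·0.3203 + 0.2·0.6797) ≈ 0.4141
After 'high': P(faulty) = 0.3·0.4141 / (0.3·0.4141 + 0.2·0.5859) ≈ 0.5146
After 'high': P(faulty) = 0.3·0.5146 / (0.3·0.5146 + 0.2·0.4854) ≈ 0.6139
After 'high': P(faulty) = 0.3·0.6139 / (0.3·0.6139 + 0.2·0.3861) ≈ 0.7046
After 'normal': P(faulty) = 0.7·0.7046 / (0.7·0.7046 + 0.8·0.2954) ≈ 0.6761

0.6761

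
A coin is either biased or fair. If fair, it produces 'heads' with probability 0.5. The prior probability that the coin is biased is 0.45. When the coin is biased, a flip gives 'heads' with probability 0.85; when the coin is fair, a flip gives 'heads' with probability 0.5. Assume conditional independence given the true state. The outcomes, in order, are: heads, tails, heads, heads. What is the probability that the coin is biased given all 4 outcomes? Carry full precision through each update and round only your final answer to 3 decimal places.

0.547

Apply Bayes' rule sequentially, carrying P(biased) forward.
After 'heads': P(biased) = 0.85·0.4500 / (0.85·0.4500 + 0.5·0.5500) ≈ 0.5817
After 'tails': P(biased) = 0.15·0.5817 / (0.15·0.5817 + 0.5·0.4183) ≈ 0.2944
After 'heads': P(biased) = 0.85·0.2944 / (0.85·0.2944 + 0.5·0.7056) ≈ 0.4150
After 'heads': P(biased) = 0.85·0.4150 / (0.85·0.4150 + 0.5·0.5850) ≈ 0.5467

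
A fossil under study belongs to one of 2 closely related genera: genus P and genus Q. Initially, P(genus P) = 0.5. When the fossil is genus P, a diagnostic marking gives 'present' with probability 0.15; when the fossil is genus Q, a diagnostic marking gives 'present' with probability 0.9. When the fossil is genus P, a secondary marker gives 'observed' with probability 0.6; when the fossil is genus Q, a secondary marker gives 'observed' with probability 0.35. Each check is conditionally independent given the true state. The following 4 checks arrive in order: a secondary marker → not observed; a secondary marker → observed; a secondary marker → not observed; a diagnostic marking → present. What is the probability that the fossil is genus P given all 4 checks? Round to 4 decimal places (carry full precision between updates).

After a secondary marker='not observed': P(genus P) = 0.4·0.5000 / (0.4·0.5000 + 0.65·0.5000) ≈ 0.3810
After a secondary marker='observed': P(genus P) = 0.6·0.3810 / (0.6·0.3810 + 0.35·0.6190) ≈ 0.5134
After a secondary marker='not observed': P(genus P) = 0.4·0.5134 / (0.4·0.5134 + 0.65·0.4866) ≈ 0.3936
After a diagnostic marking='present': P(genus P) = 0.15·0.3936 / (0.15·0.3936 + 0.9·0.6064) ≈ 0.0976

0.0976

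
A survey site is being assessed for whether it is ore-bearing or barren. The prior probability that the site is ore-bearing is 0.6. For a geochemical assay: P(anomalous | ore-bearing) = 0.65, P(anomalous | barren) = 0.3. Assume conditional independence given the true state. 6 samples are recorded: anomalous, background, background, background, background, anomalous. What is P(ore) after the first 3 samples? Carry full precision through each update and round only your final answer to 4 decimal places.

0.4483

Apply Bayes' rule sequentially, carrying P(ore) forward.
After 'anomalous': P(ore) = 0.65·0.6000 / (0.65·0.6000 + 0.3·0.4000) ≈ 0.7647
After 'background': P(ore) = 0.35·0.7647 / (0.35·0.7647 + 0.7·0.2353) ≈ 0.6190
After 'background': P(ore) = 0.35·0.6190 / (0.35·0.6190 + 0.7·0.3810) ≈ 0.4483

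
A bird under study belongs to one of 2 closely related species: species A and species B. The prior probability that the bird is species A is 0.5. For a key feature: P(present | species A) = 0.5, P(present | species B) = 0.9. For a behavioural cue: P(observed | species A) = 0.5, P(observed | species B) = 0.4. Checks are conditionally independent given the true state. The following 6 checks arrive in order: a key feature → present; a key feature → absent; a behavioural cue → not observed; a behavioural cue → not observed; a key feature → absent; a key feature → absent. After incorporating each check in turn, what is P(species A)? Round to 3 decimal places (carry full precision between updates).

After a key feature='present': P(species A) = 0.5·0.5000 / (0.5·0.5000 + 0.9·0.5000) ≈ 0.3571
After a key feature='absent': P(species A) = 0.5·0.3571 / (0.5·0.3571 + 0.1·0.6429) ≈ 0.7353
After a behavioural cue='not observed': P(species A) = 0.5·0.7353 / (0.5·0.7353 + 0.6·0.2647) ≈ 0.6983
After a behavioural cue='not observed': P(species A) = 0.5·0.6983 / (0.5·0.6983 + 0.6·0.3017) ≈ 0.6586
After a key feature='absent': P(species A) = 0.5·0.6586 / (0.5·0.6586 + 0.1·0.3414) ≈ 0.9061
After a key feature='absent': P(species A) = 0.5·0.9061 / (0.5·0.9061 + 0.1·0.0939) ≈ 0.9797

0.980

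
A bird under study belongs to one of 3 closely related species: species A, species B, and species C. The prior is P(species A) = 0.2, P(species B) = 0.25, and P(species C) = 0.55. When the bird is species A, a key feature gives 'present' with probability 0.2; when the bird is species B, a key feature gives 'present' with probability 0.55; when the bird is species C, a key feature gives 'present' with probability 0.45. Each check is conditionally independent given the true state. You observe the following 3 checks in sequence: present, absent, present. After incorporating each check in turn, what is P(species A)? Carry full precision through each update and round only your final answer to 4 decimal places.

0.0629

After 'present': normaliser = 0.2·0.2000 + 0.55·0.2500 + 0.45·0.5500; P(species A) ≈ 0.0941, P(species B) ≈ 0.3235, P(species C) ≈ 0.5824
After 'absent': normaliser = 0.8·0.0941 + 0.45·0.3235 + 0.55·0.5824; P(species A) ≈ 0.1391, P(species B) ≈ 0.2690, P(species C) ≈ 0.5918
After 'present': normaliser = 0.2·0.1391 + 0.55·0.2690 + 0.45·0.5918; P(species A) ≈ 0.0629, P(species B) ≈ 0.3347, P(species C) ≈ 0.6024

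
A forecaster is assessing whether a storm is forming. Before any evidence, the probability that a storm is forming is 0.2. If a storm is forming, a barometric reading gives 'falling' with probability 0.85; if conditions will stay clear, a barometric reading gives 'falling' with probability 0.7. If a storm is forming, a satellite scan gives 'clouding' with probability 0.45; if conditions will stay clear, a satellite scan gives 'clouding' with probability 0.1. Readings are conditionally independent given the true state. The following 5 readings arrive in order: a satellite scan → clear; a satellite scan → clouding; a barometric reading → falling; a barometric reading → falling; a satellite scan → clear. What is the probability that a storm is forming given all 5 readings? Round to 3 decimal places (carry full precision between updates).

Apply Bayes' rule sequentially, carrying P(storm) forward.
After a satellite scan='clear': P(storm) = 0.55·0.2000 / (0.55·0.2000 + 0.9·0.8000) ≈ 0.1325
After a satellite scan='clouding': P(storm) = 0.45·0.1325 / (0.45·0.1325 + 0.1·0.8675) ≈ 0.4074
After a barometric reading='falling': P(storm) = 0.85·0.4074 / (0.85·0.4074 + 0.7·0.5926) ≈ 0.4550
After a barometric reading='falling': P(storm) = 0.85·0.4550 / (0.85·0.4550 + 0.7·0.5450) ≈ 0.5034
After a satellite scan='clear': P(storm) = 0.55·0.5034 / (0.55·0.5034 + 0.9·0.4966) ≈ 0.3825

0.383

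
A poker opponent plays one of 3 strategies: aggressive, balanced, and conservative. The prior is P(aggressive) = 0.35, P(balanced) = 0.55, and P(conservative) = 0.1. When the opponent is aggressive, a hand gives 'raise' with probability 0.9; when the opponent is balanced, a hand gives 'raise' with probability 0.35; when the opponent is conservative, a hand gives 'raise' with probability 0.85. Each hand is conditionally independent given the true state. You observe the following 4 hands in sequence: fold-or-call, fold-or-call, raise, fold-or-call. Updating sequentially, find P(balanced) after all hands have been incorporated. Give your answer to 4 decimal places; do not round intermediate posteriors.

After 'fold-or-call': normaliser = 0.1·0.3500 + 0.65·0.5500 + 0.15·0.1000; P(aggressive) ≈ 0.0859, P(balanced) ≈ 0.8773, P(conservative) ≈ 0.0368
After 'fold-or-call': normaliser = 0.1·0.0859 + 0.65·0.8773 + 0.15·0.0368; P(aggressive) ≈ 0.0147, P(balanced) ≈ 0.9759, P(conservative) ≈ 0.0094
After 'raise': normaliser = 0.9·0.0147 + 0.35·0.9759 + 0.85·0.0094; P(aggressive) ≈ 0.0365, P(balanced) ≈ 0.9414, P(conservative) ≈ 0.0221
After 'fold-or-call': normaliser = 0.1·0.0365 + 0.65·0.9414 + 0.15·0.0221; P(aggressive) ≈ 0.0059, P(balanced) ≈ 0.9887, P(conservative) ≈ 0.0054

0.9887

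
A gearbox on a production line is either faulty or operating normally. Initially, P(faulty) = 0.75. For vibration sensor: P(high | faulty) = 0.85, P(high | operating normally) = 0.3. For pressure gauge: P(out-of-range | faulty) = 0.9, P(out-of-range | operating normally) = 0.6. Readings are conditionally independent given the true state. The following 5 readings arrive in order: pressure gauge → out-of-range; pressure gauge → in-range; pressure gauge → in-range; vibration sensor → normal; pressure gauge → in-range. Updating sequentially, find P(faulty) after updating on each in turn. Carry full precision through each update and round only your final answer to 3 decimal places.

After pressure gauge='out-of-range': P(faulty) = 0.9·0.7500 / (0.9·0.7500 + 0.6·0.2500) ≈ 0.8182
After pressure gauge='in-range': P(faulty) = 0.1·0.8182 / (0.1·0.8182 + 0.4·0.1818) ≈ 0.5294
After pressure gauge='in-range': P(faulty) = 0.1·0.5294 / (0.1·0.5294 + 0.4·0.4706) ≈ 0.2195
After vibration sensor='normal': P(faulty) = 0.15·0.2195 / (0.15·0.2195 + 0.7·0.7805) ≈ 0.0568
After pressure gauge='in-range': P(faulty) = 0.1·0.0568 / (0.1·0.0568 + 0.4·0.9432) ≈ 0.0148

0.015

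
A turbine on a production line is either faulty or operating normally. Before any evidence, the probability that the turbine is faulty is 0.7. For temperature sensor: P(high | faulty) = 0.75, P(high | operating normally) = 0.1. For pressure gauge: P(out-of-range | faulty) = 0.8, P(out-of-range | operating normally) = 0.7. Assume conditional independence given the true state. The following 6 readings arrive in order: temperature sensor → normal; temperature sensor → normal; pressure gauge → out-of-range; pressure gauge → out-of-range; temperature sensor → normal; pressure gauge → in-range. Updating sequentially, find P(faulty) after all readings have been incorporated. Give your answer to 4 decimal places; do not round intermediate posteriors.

0.0417

After temperature sensor='normal': P(faulty) = 0.25·0.7000 / (0.25·0.7000 + 0.9·0.3000) ≈ 0.3933
After temperature sensor='normal': P(faulty) = 0.25·0.3933 / (0.25·0.3933 + 0.9·0.6067) ≈ 0.1526
After pressure gauge='out-of-range': P(faulty) = 0.8·0.1526 / (0.8·0.1526 + 0.7·0.8474) ≈ 0.1706
After pressure gauge='out-of-range': P(faulty) = 0.8·0.1706 / (0.8·0.1706 + 0.7·0.8294) ≈ 0.1904
After temperature sensor='normal': P(faulty) = 0.25·0.1904 / (0.25·0.1904 + 0.9·0.8096) ≈ 0.0613
After pressure gauge='in-range': P(faulty) = 0.2·0.0613 / (0.2·0.0613 + 0.3·0.9387) ≈ 0.0417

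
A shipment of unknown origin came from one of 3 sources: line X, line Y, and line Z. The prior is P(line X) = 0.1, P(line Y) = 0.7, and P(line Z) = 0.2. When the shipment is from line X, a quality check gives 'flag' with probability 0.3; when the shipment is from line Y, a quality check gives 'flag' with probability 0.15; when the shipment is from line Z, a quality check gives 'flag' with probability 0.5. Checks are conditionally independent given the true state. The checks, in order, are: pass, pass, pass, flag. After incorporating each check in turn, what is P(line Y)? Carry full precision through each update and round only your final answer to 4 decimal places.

0.7389

After 'pass': normaliser = 0.7·0.1000 + 0.85·0.7000 + 0.5·0.2000; P(line X) ≈ 0.0915, P(line Y) ≈ 0.7778, P(line Z) ≈ 0.1307
After 'pass': normaliser = 0.7·0.0915 + 0.85·0.7778 + 0.5·0.1307; P(line X) ≈ 0.0810, P(line Y) ≈ 0.8363, P(line Z) ≈ 0.0827
After 'pass': normaliser = 0.7·0.0810 + 0.85·0.8363 + 0.5·0.0827; P(line X) ≈ 0.0701, P(line Y) ≈ 0.8788, P(line Z) ≈ 0.0511
After 'flag': normaliser = 0.3·0.0701 + 0.15·0.8788 + 0.5·0.0511; P(line X) ≈ 0.1179, P(line Y) ≈ 0.7389, P(line Z) ≈ 0.1432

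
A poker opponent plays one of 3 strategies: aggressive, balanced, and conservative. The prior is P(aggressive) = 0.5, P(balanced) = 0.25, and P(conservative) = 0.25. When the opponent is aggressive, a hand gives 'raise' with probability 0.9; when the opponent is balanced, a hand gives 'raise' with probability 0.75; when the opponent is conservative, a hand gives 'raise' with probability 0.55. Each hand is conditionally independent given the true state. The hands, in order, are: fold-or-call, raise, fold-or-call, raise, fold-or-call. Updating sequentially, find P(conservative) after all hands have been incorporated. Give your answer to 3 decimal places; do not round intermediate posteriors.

0.726

Apply Bayes' rule sequentially, carrying P(conservative) forward.
After 'fold-or-call': normaliser = 0.1·0.5000 + 0.25·0.2500 + 0.45·0.2500; P(aggressive) ≈ 0.2222, P(balanced) ≈ 0.2778, P(conservative) ≈ 0.5000
After 'raise': normaliser = 0.9·0.2222 + 0.75·0.2778 + 0.55·0.5000; P(aggressive) ≈ 0.2927, P(balanced) ≈ 0.3049, P(conservative) ≈ 0.4024
After 'fold-or-call': normaliser = 0.1·0.2927 + 0.25·0.3049 + 0.45·0.4024; P(aggressive) ≈ 0.1021, P(balanced) ≈ 0.2660, P(conservative) ≈ 0.6319
After 'raise': normaliser = 0.9·0.1021 + 0.75·0.2660 + 0.55·0.6319; P(aggressive) ≈ 0.1439, P(balanced) ≈ 0.3122, P(conservative) ≈ 0.5440
After 'fold-or-call': normaliser = 0.1·0.1439 + 0.25·0.3122 + 0.45·0.5440; P(aggressive) ≈ 0.0427, P(balanced) ≈ 0.2314, P(conservative) ≈ 0.7259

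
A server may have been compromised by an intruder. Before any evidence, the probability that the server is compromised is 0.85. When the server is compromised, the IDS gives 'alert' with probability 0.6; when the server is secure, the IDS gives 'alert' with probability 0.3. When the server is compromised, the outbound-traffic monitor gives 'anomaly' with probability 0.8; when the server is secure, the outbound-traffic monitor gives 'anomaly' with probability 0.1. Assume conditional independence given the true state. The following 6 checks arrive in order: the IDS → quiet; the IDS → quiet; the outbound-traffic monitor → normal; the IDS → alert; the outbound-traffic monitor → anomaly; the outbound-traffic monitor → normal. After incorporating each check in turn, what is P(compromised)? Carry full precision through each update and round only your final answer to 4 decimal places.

After the IDS='quiet': P(compromised) = 0.4·0.8500 / (0.4·0.8500 + 0.7·0.1500) ≈ 0.7640
After the IDS='quiet': P(compromised) = 0.4·0.7640 / (0.4·0.7640 + 0.7·0.2360) ≈ 0.6492
After the outbound-traffic monitor='normal': P(compromised) = 0.2·0.6492 / (0.2·0.6492 + 0.9·0.3508) ≈ 0.2914
After the IDS='alert': P(compromised) = 0.6·0.2914 / (0.6·0.2914 + 0.3·0.7086) ≈ 0.4513
After the outbound-traffic monitor='anomaly': P(compromised) = 0.8·0.4513 / (0.8·0.4513 + 0.1·0.5487) ≈ 0.8681
After the outbound-traffic monitor='normal': P(compromised) = 0.2·0.8681 / (0.2·0.8681 + 0.9·0.1319) ≈ 0.5938

0.5938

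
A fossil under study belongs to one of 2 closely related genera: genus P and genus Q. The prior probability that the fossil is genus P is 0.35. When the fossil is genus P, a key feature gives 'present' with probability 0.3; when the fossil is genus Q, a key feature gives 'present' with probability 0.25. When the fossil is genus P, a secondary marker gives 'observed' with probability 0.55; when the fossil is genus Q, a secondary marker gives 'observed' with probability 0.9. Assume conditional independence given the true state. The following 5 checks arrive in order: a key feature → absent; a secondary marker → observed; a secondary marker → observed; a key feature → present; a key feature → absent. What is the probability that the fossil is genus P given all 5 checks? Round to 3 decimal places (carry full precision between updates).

0.174

Apply Bayes' rule sequentially, carrying P(genus P) forward.
After a key feature='absent': P(genus P) = 0.7·0.3500 / (0.7·0.3500 + 0.75·0.6500) ≈ 0.3345
After a secondary marker='observed': P(genus P) = 0.55·0.3345 / (0.55·0.3345 + 0.9·0.6655) ≈ 0.2350
After a secondary marker='observed': P(genus P) = 0.55·0.2350 / (0.55·0.2350 + 0.9·0.7650) ≈ 0.1580
After a key feature='present': P(genus P) = 0.3·0.1580 / (0.3·0.1580 + 0.25·0.8420) ≈ 0.1838
After a key feature='absent': P(genus P) = 0.7·0.1838 / (0.7·0.1838 + 0.75·0.8162) ≈ 0.1737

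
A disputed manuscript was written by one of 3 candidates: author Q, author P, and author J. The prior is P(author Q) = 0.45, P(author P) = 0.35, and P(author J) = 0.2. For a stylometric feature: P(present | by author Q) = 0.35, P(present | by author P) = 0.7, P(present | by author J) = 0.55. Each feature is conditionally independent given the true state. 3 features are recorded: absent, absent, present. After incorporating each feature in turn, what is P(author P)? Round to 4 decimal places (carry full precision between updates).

After 'absent': normaliser = 0.65·0.4500 + 0.3·0.3500 + 0.45·0.2000; P(author Q) ≈ 0.6000, P(author P) ≈ 0.2154, P(author J) ≈ 0.1846
After 'absent': normaliser = 0.65·0.6000 + 0.3·0.2154 + 0.45·0.1846; P(author Q) ≈ 0.7253, P(author P) ≈ 0.1202, P(author J) ≈ 0.1545
After 'present': normaliser = 0.35·0.7253 + 0.7·0.1202 + 0.55·0.1545; P(author Q) ≈ 0.6002, P(author P) ≈ 0.1989, P(author J) ≈ 0.2009

0.1989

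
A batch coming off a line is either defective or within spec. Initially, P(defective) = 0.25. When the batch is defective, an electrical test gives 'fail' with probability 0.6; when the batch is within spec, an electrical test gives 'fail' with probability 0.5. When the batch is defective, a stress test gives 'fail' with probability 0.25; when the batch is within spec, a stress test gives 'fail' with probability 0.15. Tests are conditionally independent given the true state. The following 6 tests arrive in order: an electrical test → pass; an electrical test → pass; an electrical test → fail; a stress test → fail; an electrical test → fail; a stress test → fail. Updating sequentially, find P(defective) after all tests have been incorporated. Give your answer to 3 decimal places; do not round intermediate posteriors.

0.460

After an electrical test='pass': P(defective) = 0.4·0.2500 / (0.4·0.2500 + 0.5·0.7500) ≈ 0.2105
After an electrical test='pass': P(defective) = 0.4·0.2105 / (0.4·0.2105 + 0.5·0.7895) ≈ 0.1758
After an electrical test='fail': P(defective) = 0.6·0.1758 / (0.6·0.1758 + 0.5·0.8242) ≈ 0.2038
After a stress test='fail': P(defective) = 0.25·0.2038 / (0.25·0.2038 + 0.15·0.7962) ≈ 0.2991
After an electrical test='fail': P(defective) = 0.6·0.2991 / (0.6·0.2991 + 0.5·0.7009) ≈ 0.3386
After a stress test='fail': P(defective) = 0.25·0.3386 / (0.25·0.3386 + 0.15·0.6614) ≈ 0.4604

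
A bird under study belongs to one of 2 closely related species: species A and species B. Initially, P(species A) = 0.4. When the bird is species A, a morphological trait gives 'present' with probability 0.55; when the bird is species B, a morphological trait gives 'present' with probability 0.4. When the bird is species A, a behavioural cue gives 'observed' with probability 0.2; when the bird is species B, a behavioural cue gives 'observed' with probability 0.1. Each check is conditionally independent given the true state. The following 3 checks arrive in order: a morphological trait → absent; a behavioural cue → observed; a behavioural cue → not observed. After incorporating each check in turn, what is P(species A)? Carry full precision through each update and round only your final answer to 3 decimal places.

0.471

After a morphological trait='absent': P(species A) = 0.45·0.4000 / (0.45·0.4000 + 0.6·0.6000) ≈ 0.3333
After a behavioural cue='observed': P(species A) = 0.2·0.3333 / (0.2·0.3333 + 0.1·0.6667) ≈ 0.5000
After a behavioural cue='not observed': P(species A) = 0.8·0.5000 / (0.8·0.5000 + 0.9·0.5000) ≈ 0.4706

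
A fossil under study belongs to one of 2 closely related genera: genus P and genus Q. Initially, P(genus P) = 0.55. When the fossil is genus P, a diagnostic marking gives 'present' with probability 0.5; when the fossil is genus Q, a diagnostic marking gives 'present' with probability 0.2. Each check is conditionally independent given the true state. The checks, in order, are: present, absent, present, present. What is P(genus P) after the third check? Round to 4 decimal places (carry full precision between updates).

0.8268

After 'present': P(genus P) = 0.5·0.5500 / (0.5·0.5500 + 0.2·0.4500) ≈ 0.7534
After 'absent': P(genus P) = 0.5·0.7534 / (0.5·0.7534 + 0.8·0.2466) ≈ 0.6563
After 'present': P(genus P) = 0.5·0.6563 / (0.5·0.6563 + 0.2·0.3437) ≈ 0.8268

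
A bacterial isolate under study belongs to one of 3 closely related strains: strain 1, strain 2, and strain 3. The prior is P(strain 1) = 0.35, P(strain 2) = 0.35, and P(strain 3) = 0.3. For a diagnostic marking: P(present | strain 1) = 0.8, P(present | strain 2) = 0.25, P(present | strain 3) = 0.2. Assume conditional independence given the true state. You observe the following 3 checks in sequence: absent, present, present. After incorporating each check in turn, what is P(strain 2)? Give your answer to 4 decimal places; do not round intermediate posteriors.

After 'absent': normaliser = 0.2·0.3500 + 0.75·0.3500 + 0.8·0.3000; P(strain 1) ≈ 0.1223, P(strain 2) ≈ 0.4585, P(strain 3) ≈ 0.4192
After 'present': normaliser = 0.8·0.1223 + 0.25·0.4585 + 0.2·0.4192; P(strain 1) ≈ 0.3301, P(strain 2) ≈ 0.3869, P(strain 3) ≈ 0.2830
After 'present': normaliser = 0.8·0.3301 + 0.25·0.3869 + 0.2·0.2830; P(strain 1) ≈ 0.6327, P(strain 2) ≈ 0.2317, P(strain 3) ≈ 0.1356

0.2317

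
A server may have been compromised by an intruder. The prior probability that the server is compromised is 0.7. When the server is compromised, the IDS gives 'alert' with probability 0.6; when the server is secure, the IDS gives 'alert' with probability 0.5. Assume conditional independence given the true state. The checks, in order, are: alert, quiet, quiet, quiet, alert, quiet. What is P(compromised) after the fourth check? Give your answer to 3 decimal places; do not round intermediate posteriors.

0.589

Each posterior becomes the prior for the next update.
After 'alert': P(compromised) = 0.6·0.7000 / (0.6·0.7000 + 0.5·0.3000) ≈ 0.7368
After 'quiet': P(compromised) = 0.4·0.7368 / (0.4·0.7368 + 0.5·0.2632) ≈ 0.6914
After 'quiet': P(compromised) = 0.4·0.6914 / (0.4·0.6914 + 0.5·0.3086) ≈ 0.6418
After 'quiet': P(compromised) = 0.4·0.6418 / (0.4·0.6418 + 0.5·0.3582) ≈ 0.5891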